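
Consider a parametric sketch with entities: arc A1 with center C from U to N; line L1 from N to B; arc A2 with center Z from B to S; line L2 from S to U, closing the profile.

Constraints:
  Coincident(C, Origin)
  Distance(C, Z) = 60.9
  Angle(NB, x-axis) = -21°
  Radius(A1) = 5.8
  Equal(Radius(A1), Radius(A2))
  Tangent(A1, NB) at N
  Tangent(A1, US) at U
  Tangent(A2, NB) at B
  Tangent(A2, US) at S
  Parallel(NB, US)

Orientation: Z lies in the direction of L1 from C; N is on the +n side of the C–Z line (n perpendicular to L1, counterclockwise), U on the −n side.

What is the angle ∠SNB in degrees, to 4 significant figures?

10.78°

Tangency of A1 to both parallel lines with radius 5.8 puts N and U at C ± 5.8·n: N = (2.079, 5.415), U = (-2.079, -5.415). Equal radii place B and S the same way about Z: B = Z + 5.8·n = (58.93, -16.41), S = Z − 5.8·n = (54.78, -27.24). Then cos ∠SNB = NS·NB / (|NS||NB|), giving 10.78°.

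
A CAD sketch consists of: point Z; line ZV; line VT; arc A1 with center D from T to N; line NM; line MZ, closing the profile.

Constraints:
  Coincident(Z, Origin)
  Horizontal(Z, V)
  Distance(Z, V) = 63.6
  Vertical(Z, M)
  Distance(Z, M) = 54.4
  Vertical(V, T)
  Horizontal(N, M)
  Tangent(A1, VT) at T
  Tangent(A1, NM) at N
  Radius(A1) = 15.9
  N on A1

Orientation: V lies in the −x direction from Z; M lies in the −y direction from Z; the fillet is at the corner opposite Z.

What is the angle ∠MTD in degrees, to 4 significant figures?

14.04°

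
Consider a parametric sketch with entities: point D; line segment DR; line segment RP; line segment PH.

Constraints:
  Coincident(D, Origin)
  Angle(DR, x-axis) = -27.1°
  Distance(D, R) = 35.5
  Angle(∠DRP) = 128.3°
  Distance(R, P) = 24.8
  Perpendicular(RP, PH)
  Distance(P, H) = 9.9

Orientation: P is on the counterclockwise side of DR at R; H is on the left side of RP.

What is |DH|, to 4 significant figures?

50.13

∠DRP = 128.3°, so RP runs at -27.1° + (180° − 128.3°) = 24.60° from the x-axis; with |RP| = 24.8, P = R + 24.8·(cos 24.60°, sin 24.60°) = (54.15, -5.848). RP is perpendicular to PH; with |PH| = 9.9 on the left of RP, H = P + 9.9·(-0.4163, 0.9092) = (50.03, 3.153). Then |DH| = |H − D| = 50.13.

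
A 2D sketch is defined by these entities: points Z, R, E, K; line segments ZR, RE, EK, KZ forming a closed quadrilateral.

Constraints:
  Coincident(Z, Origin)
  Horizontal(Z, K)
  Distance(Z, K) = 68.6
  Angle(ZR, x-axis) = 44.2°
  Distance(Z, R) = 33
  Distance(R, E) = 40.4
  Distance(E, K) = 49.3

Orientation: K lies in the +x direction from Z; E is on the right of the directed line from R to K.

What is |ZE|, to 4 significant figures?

28.40

Checks: |RE| = 40.40 ✓; |EK| = 49.30 ✓.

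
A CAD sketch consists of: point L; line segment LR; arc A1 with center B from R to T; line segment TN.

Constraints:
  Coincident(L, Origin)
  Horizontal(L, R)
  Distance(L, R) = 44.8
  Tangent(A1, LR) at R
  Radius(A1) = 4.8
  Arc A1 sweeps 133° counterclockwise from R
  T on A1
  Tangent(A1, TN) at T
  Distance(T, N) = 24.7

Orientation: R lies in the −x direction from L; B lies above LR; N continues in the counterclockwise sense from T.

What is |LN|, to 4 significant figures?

63.74

On A1, R sits at bearing -90° from B; a 133° counterclockwise sweep puts T at bearing 43°, so T = B + 4.8·(cos 43°, sin 43°) = (-41.29, 8.074). Since A1 is tangent to TN there, BT ⟂ TN, so TN runs along (−sin 43°, cos 43°); with |TN| = 24.7, N = (-58.13, 26.14). Then |LN| = |N − L| = 63.74.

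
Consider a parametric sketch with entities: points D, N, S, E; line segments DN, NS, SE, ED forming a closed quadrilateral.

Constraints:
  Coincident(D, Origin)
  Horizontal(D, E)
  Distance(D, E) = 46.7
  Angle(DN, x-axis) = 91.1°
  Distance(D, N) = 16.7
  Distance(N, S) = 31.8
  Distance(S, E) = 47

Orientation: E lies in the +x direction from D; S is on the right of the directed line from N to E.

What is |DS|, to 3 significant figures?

15.2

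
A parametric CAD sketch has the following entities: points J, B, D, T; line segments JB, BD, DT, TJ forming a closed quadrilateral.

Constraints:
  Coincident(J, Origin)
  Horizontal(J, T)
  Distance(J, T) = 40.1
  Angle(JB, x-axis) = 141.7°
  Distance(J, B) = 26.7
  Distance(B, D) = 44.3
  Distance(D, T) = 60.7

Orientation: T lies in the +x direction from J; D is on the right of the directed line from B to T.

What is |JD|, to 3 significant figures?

30.7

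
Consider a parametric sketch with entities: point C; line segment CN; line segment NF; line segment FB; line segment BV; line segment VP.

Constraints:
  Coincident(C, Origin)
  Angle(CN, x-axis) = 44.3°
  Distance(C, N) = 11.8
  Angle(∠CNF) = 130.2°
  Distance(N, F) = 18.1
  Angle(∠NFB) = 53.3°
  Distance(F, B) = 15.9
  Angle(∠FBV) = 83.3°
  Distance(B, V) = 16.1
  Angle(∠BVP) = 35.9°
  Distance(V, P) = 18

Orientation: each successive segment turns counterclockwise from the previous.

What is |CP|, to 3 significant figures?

22.9

∠FBV = 83.3° gives BV at -42.5° from the x-axis; with |BV| = 16.1, V = (6.99, 5.03). ∠BVP = 35.9° gives VP at 102° from the x-axis; with |VP| = 18.0, P = (3.37, 22.7). Then |CP| = |P − C| = 22.9.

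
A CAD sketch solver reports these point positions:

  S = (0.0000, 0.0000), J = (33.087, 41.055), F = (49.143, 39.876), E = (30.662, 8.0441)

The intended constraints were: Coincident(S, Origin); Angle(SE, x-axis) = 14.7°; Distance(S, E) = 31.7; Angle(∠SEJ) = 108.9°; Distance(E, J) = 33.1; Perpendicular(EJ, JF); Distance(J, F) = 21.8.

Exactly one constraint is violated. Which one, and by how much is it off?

Distance(J, F) = 21.8 — off by 5.70.

S = (0.00, 0.00) ✓; SE at 14.70° ✓; |SE| = 31.70 ✓; ∠SEJ = 108.9° ✓; |EJ| = 33.10 ✓; ∠(EJ, JF) = 90.00° ✓; |JF| = 16.10 ✗.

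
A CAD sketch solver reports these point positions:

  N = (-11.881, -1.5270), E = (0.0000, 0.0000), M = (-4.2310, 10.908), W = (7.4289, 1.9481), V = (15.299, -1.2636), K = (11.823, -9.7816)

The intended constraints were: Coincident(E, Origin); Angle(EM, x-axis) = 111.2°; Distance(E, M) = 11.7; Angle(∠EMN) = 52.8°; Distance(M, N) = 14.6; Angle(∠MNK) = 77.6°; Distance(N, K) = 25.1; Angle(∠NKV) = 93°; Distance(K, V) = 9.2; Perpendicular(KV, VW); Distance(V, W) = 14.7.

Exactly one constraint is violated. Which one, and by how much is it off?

Distance(V, W) = 14.7 — off by 6.20.

E = (0.00, 0.00) ✓; EM at 111.2° ✓; |EM| = 11.70 ✓; ∠EMN = 52.80° ✓; |MN| = 14.60 ✓; ∠MNK = 77.60° ✓; |NK| = 25.10 ✓; ∠NKV = 93.00° ✓; |KV| = 9.200 ✓; ∠(KV, VW) = 90.00° ✓; |VW| = 8.500 ✗.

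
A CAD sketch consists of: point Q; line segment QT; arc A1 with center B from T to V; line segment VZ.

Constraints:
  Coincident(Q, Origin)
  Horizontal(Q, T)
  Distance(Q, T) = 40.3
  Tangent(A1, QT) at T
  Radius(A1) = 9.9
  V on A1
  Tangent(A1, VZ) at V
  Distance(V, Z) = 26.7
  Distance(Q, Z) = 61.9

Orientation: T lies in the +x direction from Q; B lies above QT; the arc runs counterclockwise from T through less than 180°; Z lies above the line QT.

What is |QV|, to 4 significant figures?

51.19

Checks: |BV| = 9.900 ✓; ∠(BV, VZ) = 90.00° ✓; |VZ| = 26.70 ✓; |QZ| = 61.90 ✓.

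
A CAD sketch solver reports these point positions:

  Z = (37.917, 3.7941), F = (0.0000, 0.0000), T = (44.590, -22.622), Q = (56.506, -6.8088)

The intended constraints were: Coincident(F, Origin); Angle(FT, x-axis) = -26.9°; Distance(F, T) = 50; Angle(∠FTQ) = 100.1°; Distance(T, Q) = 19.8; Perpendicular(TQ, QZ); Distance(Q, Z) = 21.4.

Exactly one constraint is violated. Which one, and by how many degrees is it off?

Perpendicular(TQ, QZ) — off by 7.30°.

F = (0.00, 0.00) ✓; FT at -26.90° ✓; |FT| = 50.00 ✓; ∠FTQ = 100.1° ✓; |TQ| = 19.80 ✓; ∠(TQ, QZ) = 97.30° ✗; |QZ| = 21.40 ✓.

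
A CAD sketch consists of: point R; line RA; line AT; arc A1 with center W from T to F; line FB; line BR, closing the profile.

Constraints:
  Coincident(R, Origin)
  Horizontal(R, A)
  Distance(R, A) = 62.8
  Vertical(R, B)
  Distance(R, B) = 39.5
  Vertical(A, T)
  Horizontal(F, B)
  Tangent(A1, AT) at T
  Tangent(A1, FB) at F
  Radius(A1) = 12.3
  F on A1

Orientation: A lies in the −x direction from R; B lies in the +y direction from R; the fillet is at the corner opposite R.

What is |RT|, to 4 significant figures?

68.44

The virtual corner opposite R is at (-62.80, 39.50). The tangent condition forces WT to be normal to AT and A1 meets FB tangentially, so WF is at right angles to FB, with radius 12.3, so the center W sits 12.3 in from both sides at W = (-50.50, 27.20). That places the tangent points at T = (-62.80, 27.20) on AT and F = (-50.50, 39.50) on FB. Then |RT| = |T − R| = 68.44.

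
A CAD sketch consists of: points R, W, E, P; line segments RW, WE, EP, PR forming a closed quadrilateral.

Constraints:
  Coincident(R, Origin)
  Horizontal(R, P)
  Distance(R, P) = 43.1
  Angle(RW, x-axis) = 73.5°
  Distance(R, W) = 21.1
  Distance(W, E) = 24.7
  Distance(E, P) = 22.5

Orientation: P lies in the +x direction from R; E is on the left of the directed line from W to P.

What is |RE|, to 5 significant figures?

35.923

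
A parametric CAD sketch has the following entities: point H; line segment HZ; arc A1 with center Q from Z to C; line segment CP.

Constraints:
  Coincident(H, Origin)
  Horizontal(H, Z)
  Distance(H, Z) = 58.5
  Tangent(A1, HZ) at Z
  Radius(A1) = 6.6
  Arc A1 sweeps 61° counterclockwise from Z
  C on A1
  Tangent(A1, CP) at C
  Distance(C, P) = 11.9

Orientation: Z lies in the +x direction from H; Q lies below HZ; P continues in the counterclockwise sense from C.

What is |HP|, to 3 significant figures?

48.9

H is at the origin; H and Z share the same y with |HZ| = 58.5 and Z on the +x side, so Z = (58.5, 0.00). Since A1 is tangent to HZ there, QZ ⟂ HZ, so Q = Z + (0, -6.6) = (58.5, -6.60). On A1, Z sits at bearing 90° from Q; a 61° counterclockwise sweep puts C at bearing 151°, so C = Q + 6.6·(cos 151°, sin 151°) = (52.7, -3.40). Since A1 is tangent to CP there, QC ⟂ CP, so CP runs along (−sin 151°, cos 151°); with |CP| = 11.9, P = (47.0, -13.8). Then |HP| = |P − H| = 48.9.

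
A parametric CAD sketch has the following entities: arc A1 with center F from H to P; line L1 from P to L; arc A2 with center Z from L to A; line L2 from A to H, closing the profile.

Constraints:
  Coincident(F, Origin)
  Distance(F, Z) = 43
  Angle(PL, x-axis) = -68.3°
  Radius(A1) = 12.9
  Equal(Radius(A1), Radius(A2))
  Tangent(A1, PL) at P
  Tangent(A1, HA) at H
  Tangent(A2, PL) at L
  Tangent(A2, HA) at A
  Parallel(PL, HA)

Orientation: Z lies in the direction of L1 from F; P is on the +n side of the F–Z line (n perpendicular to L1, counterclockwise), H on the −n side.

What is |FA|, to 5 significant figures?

44.893

The slot axis is L1's direction at -68.3°, so u = (cos -68.3°, sin -68.3°) = (0.36975, -0.92913) and n = (−sin -68.3°, cos -68.3°) = (0.92913, 0.36975). F is at the origin and Z lies 43.0 along u from F, so Z = 43.0·u = (15.899, -39.953). Tangency of A1 to both parallel lines with radius 12.9 puts P and H at F ± 12.9·n: P = (11.986, 4.7697), H = (-11.986, -4.7697). Equal radii place L and A the same way about Z: L = Z + 12.9·n = (27.885, -35.183), A = Z − 12.9·n = (3.9133, -44.722). Then |FA| = |A − F| = 44.893.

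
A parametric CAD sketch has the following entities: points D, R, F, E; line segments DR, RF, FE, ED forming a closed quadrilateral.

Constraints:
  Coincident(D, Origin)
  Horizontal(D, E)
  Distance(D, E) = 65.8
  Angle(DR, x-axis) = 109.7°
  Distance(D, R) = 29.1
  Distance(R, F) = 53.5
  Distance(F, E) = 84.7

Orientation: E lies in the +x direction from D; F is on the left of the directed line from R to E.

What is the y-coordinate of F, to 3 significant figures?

71.5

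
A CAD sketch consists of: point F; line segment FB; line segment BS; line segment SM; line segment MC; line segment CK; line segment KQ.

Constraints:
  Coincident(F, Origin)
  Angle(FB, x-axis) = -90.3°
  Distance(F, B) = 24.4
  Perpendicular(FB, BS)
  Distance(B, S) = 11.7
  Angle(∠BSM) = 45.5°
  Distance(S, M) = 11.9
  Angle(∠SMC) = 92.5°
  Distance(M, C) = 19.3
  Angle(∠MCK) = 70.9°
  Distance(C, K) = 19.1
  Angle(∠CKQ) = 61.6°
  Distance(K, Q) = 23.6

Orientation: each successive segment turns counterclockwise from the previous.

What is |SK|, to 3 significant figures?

14.9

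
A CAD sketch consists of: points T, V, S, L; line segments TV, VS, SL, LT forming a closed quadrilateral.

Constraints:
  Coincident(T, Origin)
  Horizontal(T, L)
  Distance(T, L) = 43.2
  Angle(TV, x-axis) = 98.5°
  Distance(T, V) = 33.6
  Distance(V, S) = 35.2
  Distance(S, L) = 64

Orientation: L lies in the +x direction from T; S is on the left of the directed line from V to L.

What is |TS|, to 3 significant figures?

62.1

Checks: |VS| = 35.20 ✓; |SL| = 64.00 ✓.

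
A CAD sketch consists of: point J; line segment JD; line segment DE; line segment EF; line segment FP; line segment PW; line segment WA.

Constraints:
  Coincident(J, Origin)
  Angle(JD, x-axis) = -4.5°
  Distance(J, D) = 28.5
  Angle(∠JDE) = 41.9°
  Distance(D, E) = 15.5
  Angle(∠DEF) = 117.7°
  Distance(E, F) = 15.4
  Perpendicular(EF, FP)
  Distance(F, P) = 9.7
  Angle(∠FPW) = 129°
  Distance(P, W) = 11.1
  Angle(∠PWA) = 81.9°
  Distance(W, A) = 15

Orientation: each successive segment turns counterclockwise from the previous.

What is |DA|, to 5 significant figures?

11.729

∠FPW = 129.0° gives PW at -23.100° from the x-axis; with |PW| = 11.1, W = (15.780, -8.9142). ∠PWA = 81.9° gives WA at 75.000° from the x-axis; with |WA| = 15.0, A = (19.662, 5.5747). Then |DA| = |A − D| = 11.729.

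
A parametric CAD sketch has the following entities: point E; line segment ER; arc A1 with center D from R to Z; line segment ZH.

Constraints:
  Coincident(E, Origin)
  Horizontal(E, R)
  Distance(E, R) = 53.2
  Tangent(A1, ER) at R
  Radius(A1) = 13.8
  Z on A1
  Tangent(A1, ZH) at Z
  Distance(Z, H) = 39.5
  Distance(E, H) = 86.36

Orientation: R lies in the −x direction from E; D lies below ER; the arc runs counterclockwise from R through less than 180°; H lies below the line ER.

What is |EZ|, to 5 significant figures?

68.306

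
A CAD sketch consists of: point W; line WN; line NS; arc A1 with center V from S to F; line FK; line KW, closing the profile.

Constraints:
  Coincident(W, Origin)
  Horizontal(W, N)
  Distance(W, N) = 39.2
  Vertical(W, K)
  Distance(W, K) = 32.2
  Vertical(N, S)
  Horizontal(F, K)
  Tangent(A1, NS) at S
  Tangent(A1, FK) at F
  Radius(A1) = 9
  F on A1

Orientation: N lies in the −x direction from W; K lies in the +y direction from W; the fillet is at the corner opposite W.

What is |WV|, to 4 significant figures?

38.08

W is at the origin; WN is horizontal with |WN| = 39.2 and N on the −x side, so N = (-39.20, 0.000). W and K share the same x with |WK| = 32.2 and K on the +y side, so K = (0.000, 32.20). The virtual corner opposite W is at (-39.20, 32.20). The tangent condition forces VS to be normal to NS and since A1 is tangent to FK there, VF ⟂ FK, with radius 9.0, so the center V sits 9.0 in from both sides at V = (-30.20, 23.20). Then |WV| = |V − W| = 38.08.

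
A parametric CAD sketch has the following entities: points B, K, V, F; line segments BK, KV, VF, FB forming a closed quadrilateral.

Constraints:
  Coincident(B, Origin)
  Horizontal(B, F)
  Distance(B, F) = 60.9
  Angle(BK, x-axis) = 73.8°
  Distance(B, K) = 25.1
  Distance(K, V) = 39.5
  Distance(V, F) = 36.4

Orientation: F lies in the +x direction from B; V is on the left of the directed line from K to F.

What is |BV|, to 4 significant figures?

56.19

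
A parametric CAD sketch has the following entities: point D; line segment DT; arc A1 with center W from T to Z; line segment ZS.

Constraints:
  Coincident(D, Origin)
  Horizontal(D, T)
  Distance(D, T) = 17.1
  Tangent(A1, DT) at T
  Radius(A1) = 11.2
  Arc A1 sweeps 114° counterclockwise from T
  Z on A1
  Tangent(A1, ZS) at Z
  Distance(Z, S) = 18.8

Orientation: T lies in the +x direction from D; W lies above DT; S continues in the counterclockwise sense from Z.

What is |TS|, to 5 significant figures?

33.031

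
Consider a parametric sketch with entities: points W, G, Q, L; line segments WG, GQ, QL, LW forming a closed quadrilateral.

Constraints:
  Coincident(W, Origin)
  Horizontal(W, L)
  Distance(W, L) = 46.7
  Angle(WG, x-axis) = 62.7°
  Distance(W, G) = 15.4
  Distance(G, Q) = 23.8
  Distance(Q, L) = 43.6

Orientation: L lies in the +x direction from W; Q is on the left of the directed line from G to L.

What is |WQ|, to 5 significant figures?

39.177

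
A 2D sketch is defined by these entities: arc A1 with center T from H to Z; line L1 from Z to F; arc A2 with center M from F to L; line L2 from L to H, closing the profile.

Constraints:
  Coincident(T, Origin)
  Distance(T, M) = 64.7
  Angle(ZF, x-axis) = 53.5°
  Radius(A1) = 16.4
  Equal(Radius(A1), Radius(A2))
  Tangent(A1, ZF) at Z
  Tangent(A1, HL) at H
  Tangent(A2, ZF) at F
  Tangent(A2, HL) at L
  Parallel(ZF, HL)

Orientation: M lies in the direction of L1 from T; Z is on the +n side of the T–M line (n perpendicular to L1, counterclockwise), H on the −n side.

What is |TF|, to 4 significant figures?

66.75

The slot axis is L1's direction at 53.5°, so u = (cos 53.5°, sin 53.5°) = (0.5948, 0.8039) and n = (−sin 53.5°, cos 53.5°) = (-0.8039, 0.5948). T is at the origin and M lies 64.7 along u from T, so M = 64.7·u = (38.49, 52.01). Tangency of A1 to both parallel lines with radius 16.4 puts Z and H at T ± 16.4·n: Z = (-13.18, 9.755), H = (13.18, -9.755). Equal radii place F and L the same way about M: F = M + 16.4·n = (25.30, 61.76), L = M − 16.4·n = (51.67, 42.25). Then |TF| = |F − T| = 66.75.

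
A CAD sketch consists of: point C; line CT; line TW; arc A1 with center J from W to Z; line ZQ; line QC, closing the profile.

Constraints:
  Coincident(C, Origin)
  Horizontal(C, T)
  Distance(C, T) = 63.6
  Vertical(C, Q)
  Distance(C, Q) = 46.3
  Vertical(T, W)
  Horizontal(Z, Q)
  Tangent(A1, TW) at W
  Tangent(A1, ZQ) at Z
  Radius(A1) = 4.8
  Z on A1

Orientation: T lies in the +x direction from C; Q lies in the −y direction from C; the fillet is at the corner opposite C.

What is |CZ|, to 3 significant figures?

74.8

The virtual corner opposite C is at (63.6, -46.3). Tangency of A1 to TW means the radius JW is perpendicular to TW and since A1 is tangent to ZQ there, JZ ⟂ ZQ, with radius 4.8, so the center J sits 4.8 in from both sides at J = (58.8, -41.5). That places the tangent points at W = (63.6, -41.5) on TW and Z = (58.8, -46.3) on ZQ. Then |CZ| = |Z − C| = 74.8.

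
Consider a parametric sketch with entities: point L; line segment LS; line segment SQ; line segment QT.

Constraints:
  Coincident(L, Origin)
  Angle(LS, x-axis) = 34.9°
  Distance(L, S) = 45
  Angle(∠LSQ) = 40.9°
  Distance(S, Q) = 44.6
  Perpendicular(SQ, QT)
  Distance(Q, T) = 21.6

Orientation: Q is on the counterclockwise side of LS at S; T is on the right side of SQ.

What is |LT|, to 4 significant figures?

52.15

∠LSQ = 40.9°, so SQ runs at 34.9° + (180° − 40.9°) = 174.0° from the x-axis; with |SQ| = 44.6, Q = S + 44.6·(cos 174.0°, sin 174.0°) = (-7.449, 30.41). SQ is perpendicular to QT; with |QT| = 21.6 on the right of SQ, T = Q + 21.6·(0.1045, 0.9945) = (-5.191, 51.89). Then |LT| = |T − L| = 52.15.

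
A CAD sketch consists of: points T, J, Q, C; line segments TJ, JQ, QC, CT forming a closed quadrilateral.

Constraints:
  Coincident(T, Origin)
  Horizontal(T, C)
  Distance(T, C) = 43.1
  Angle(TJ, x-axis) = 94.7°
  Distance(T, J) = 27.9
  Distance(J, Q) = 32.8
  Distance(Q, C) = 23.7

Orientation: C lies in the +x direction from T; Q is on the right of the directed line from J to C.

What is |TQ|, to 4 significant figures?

19.94

T is at the origin; TC is horizontal with |TC| = 43.1 and C in +x, so C = (43.1, 0). TJ runs at 94.7° with |TJ| = 27.9, so J = (-2.286, 27.81). Q is determined by |JQ| = 32.8 and |QC| = 23.7 together: it lies at the intersection of circle(J, 32.8) and circle(C, 23.7). With |JC| = 53.23, the foot of the radical line on JC is 31.44 from J and the perpendicular offset is √(32.8² − 31.44²) = 9.336. Taking the right-of-JC solution: Q = (19.65, 3.419).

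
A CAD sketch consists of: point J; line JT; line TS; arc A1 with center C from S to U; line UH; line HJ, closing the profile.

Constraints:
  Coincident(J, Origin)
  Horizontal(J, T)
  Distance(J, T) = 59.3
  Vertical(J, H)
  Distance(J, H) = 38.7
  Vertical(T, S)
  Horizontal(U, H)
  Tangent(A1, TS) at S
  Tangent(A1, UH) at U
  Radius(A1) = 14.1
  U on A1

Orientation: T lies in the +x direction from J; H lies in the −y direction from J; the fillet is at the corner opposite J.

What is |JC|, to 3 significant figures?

51.5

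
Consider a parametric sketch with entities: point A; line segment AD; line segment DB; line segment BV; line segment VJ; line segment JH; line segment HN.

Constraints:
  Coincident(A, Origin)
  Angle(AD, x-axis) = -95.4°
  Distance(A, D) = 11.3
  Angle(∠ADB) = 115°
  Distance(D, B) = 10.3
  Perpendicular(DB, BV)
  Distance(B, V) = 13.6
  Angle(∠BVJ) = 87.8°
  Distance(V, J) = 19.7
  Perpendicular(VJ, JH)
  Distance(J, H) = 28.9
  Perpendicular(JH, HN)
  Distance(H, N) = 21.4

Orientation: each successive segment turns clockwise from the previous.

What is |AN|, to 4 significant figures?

31.11

A is at the origin; AD runs at -95.4° with length 11.3, so D = (-1.063, -11.25). ∠ADB = 115.0° gives DB at -160.4° from the x-axis; with |DB| = 10.3, B = (-10.77, -14.71). DB ⟂ BV, so BV runs at 109.6°; with |BV| = 13.6, V = (-15.33, -1.893). ∠BVJ = 87.8° gives VJ at 17.40° from the x-axis; with |VJ| = 19.7, J = (3.470, 3.998). The perpendicularity gives JH at right angles to VJ, so JH runs at -72.60°; with |JH| = 28.9, H = (12.11, -23.58). The perpendicularity gives HN at right angles to JH, so HN runs at -162.6°; with |HN| = 21.4, N = (-8.309, -29.98). Then |AN| = |N − A| = 31.11.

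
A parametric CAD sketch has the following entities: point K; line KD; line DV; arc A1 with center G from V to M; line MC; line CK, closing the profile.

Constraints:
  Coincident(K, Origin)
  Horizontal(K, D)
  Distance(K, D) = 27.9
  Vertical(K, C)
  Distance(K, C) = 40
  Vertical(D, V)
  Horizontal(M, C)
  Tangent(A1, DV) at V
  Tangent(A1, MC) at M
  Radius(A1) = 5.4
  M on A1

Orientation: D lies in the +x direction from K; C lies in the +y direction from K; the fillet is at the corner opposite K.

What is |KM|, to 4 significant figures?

45.89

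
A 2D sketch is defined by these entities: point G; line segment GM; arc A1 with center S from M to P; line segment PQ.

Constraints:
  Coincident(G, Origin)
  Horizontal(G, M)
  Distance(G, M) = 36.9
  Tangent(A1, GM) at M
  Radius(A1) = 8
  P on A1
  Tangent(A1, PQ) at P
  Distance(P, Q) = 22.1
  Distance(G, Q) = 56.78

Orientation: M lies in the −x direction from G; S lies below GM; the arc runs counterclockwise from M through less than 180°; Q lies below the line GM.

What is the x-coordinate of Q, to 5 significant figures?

-49.478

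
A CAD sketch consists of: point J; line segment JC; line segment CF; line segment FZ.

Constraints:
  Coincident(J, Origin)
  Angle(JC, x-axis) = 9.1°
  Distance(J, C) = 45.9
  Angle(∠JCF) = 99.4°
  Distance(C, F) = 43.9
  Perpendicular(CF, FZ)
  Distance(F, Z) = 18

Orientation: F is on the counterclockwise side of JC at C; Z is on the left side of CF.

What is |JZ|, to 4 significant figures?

58.19

J is at the origin; JC runs at 9.1° with length 45.9, so C = 45.9·(cos 9.1°, sin 9.1°) = (45.32, 7.259). ∠JCF = 99.4°, so CF runs at 9.1° + (180° − 99.4°) = 89.70° from the x-axis; with |CF| = 43.9, F = C + 43.9·(cos 89.70°, sin 89.70°) = (45.55, 51.16). CF ⟂ FZ; with |FZ| = 18.0 on the left of CF, Z = F + 18.0·(-1.000, 0.005236) = (27.55, 51.25). Then |JZ| = |Z − J| = 58.19.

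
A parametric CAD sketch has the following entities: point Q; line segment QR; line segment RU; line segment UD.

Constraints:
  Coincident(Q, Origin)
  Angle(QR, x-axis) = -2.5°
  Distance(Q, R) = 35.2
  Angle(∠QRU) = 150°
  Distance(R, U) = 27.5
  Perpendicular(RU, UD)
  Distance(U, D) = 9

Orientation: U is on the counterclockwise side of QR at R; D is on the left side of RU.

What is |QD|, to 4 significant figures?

58.62

Q is at the origin; QR runs at -2.5° with length 35.2, so R = 35.2·(cos -2.5°, sin -2.5°) = (35.17, -1.535). ∠QRU = 150.0°, so RU runs at -2.5° + (180° − 150.0°) = 27.50° from the x-axis; with |RU| = 27.5, U = R + 27.5·(cos 27.50°, sin 27.50°) = (59.56, 11.16). RU is perpendicular to UD; with |UD| = 9.0 on the left of RU, D = U + 9.0·(-0.4617, 0.8870) = (55.40, 19.15). Then |QD| = |D − Q| = 58.62.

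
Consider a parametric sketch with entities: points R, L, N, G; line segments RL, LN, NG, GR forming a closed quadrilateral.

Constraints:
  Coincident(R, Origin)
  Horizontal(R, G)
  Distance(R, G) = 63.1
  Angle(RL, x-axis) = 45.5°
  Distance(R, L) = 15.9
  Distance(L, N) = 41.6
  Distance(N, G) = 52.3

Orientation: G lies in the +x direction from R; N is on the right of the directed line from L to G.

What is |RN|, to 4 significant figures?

35.41

Checks: |LN| = 41.60 ✓; |NG| = 52.30 ✓.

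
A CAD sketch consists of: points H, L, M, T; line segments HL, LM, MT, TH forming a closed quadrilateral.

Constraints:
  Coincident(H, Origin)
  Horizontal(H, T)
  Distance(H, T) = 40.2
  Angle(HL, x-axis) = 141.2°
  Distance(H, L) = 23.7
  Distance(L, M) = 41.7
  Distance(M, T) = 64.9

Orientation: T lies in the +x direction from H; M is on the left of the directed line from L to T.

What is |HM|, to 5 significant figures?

51.735

H is at the origin; H and T share the same y with |HT| = 40.2 and T in +x, so T = (40.2, 0). HL runs at 141.2° with |HL| = 23.7, so L = (-18.470, 14.851). M is determined by |LM| = 41.7 and |MT| = 64.9 together: it lies at the intersection of circle(L, 41.7) and circle(T, 64.9). With |LT| = 60.521, the foot of the radical line on LT is 9.8282 from L and the perpendicular offset is √(41.7² − 9.8282²) = 40.525. Taking the left-of-LT solution: M = (1.0015, 51.725).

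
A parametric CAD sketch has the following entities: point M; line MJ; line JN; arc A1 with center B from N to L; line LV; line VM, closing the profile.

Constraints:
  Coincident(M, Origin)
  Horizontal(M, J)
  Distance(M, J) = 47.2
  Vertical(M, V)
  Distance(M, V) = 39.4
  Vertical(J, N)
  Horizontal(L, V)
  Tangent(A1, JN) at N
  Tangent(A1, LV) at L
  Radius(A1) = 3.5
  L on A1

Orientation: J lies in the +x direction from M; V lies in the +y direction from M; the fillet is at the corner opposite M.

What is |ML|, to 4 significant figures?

58.84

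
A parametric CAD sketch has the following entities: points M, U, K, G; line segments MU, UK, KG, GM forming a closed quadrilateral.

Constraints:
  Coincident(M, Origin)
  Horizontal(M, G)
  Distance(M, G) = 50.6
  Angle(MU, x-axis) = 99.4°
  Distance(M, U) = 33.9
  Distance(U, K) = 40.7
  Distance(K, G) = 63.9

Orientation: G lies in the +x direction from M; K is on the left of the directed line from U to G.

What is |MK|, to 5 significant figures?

64.546

M is at the origin; M and G share the same y with |MG| = 50.6 and G in +x, so G = (50.6, 0). MU runs at 99.4° with |MU| = 33.9, so U = (-5.5368, 33.445). K is determined by |UK| = 40.7 and |KG| = 63.9 together: it lies at the intersection of circle(U, 40.7) and circle(G, 63.9). With |UG| = 65.344, the foot of the radical line on UG is 14.103 from U and the perpendicular offset is √(40.7² − 14.103²) = 38.178. Taking the left-of-UG solution: K = (26.120, 59.025).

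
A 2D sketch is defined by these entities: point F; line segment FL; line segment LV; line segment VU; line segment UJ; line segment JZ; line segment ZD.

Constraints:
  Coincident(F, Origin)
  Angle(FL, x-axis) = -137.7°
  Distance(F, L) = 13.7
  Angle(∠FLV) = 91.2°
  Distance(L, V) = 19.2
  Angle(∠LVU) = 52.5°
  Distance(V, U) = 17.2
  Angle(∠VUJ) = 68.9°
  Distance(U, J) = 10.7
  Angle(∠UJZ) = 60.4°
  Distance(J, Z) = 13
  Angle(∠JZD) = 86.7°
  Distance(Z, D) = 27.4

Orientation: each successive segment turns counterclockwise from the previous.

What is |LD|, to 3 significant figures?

35.1

∠UJZ = 60.4° gives JZ at -50.7° from the x-axis; with |JZ| = 13.0, Z = (3.58, -18.7). ∠JZD = 86.7° gives ZD at 42.6° from the x-axis; with |ZD| = 27.4, D = (23.7, -0.144). Then |LD| = |D − L| = 35.1.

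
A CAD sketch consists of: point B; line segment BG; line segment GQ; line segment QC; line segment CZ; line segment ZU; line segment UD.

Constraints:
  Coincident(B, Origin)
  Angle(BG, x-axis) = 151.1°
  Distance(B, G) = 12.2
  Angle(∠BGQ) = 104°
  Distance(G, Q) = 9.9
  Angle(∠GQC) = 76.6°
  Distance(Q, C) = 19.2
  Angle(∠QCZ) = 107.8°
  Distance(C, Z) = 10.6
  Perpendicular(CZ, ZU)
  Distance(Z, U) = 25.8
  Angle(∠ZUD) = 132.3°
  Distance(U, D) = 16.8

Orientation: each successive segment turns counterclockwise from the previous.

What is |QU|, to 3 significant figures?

18.1

∠QCZ = 107.8° gives CZ at 42.7° from the x-axis; with |CZ| = 10.6, Z = (7.08, -3.62). The perpendicularity gives ZU at right angles to CZ, so ZU runs at 133°; with |ZU| = 25.8, U = (-10.4, 15.3). Then |QU| = |U − Q| = 18.1.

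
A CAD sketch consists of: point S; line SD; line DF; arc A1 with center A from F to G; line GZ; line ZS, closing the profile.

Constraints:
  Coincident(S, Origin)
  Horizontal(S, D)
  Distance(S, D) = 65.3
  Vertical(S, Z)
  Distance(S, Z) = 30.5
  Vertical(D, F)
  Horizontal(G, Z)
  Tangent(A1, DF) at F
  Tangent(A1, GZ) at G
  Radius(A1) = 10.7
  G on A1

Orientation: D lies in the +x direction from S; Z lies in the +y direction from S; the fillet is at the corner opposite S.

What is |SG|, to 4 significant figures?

62.54

The virtual corner opposite S is at (65.30, 30.50). Tangency of A1 to DF means the radius AF is perpendicular to DF and since A1 is tangent to GZ there, AG ⟂ GZ, with radius 10.7, so the center A sits 10.7 in from both sides at A = (54.60, 19.80). That places the tangent points at F = (65.30, 19.80) on DF and G = (54.60, 30.50) on GZ. Then |SG| = |G − S| = 62.54.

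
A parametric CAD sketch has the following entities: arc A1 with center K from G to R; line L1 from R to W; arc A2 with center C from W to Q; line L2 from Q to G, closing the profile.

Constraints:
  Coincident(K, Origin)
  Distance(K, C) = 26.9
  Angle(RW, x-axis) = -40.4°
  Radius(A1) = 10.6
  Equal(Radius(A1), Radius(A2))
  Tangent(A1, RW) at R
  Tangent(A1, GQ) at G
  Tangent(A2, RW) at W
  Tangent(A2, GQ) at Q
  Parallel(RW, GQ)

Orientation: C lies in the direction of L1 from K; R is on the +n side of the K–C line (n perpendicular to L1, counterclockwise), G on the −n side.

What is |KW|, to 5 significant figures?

28.913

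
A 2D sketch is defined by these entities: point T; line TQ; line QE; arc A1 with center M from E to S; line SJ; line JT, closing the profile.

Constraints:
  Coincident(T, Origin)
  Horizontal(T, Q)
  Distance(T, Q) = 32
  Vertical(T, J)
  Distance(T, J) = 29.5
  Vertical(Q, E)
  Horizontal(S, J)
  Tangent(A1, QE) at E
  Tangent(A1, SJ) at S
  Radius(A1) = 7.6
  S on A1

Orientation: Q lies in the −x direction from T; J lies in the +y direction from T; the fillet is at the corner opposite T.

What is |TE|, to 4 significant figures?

38.78

T is at the origin; TQ is horizontal with |TQ| = 32.0 and Q on the −x side, so Q = (-32.00, 0.000). T and J share the same x with |TJ| = 29.5 and J on the +y side, so J = (0.000, 29.50). The virtual corner opposite T is at (-32.00, 29.50). A1 meets QE tangentially, so ME is at right angles to QE and tangency of A1 to SJ means the radius MS is perpendicular to SJ, with radius 7.6, so the center M sits 7.6 in from both sides at M = (-24.40, 21.90). That places the tangent points at E = (-32.00, 21.90) on QE and S = (-24.40, 29.50) on SJ. Then |TE| = |E − T| = 38.78.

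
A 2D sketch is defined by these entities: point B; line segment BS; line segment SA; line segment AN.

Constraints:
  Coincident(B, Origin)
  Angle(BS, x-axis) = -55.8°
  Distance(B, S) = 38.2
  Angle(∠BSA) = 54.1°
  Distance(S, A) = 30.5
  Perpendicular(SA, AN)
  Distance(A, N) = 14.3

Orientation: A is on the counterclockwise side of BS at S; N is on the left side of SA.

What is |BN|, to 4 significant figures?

18.51

B is at the origin; BS runs at -55.8° with length 38.2, so S = 38.2·(cos -55.8°, sin -55.8°) = (21.47, -31.59). ∠BSA = 54.1°, so SA runs at -55.8° + (180° − 54.1°) = 70.10° from the x-axis; with |SA| = 30.5, A = S + 30.5·(cos 70.10°, sin 70.10°) = (31.85, -2.916). SA is perpendicular to AN; with |AN| = 14.3 on the left of SA, N = A + 14.3·(-0.9403, 0.3404) = (18.41, 1.952). Then |BN| = |N − B| = 18.51.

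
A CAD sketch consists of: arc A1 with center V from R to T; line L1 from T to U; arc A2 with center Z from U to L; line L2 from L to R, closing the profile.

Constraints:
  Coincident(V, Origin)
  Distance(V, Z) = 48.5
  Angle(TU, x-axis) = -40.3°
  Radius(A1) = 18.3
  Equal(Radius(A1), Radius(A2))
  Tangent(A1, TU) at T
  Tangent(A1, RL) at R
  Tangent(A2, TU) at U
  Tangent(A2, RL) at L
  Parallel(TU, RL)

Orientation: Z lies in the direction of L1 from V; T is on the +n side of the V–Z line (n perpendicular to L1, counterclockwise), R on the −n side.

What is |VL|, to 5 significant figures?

51.838

Tangency of A1 to both parallel lines with radius 18.3 puts T and R at V ± 18.3·n: T = (11.836, 13.957), R = (-11.836, -13.957). Equal radii place U and L the same way about Z: U = Z + 18.3·n = (48.826, -17.412), L = Z − 18.3·n = (25.153, -45.326). Then |VL| = |L − V| = 51.838.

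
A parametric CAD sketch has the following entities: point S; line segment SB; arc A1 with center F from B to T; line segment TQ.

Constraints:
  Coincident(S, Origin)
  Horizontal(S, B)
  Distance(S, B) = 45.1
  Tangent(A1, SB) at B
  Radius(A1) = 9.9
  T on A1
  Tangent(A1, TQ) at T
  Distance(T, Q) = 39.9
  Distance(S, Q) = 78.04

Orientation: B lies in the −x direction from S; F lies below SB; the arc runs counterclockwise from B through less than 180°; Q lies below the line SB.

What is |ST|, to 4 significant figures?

55.44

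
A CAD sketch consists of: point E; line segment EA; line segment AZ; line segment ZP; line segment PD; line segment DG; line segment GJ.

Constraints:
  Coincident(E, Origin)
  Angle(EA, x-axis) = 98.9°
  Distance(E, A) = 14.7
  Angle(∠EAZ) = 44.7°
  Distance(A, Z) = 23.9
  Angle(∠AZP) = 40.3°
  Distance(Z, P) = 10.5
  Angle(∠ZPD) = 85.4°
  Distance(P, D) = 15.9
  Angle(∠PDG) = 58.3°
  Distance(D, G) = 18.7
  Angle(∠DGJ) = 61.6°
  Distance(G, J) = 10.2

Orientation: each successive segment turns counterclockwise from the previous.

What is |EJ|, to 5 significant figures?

13.577

∠PDG = 58.3° gives DG at -129.80° from the x-axis; with |DG| = 18.7, G = (-23.077, -1.6276). ∠DGJ = 61.6° gives GJ at -11.400° from the x-axis; with |GJ| = 10.2, J = (-13.079, -3.6437). Then |EJ| = |J − E| = 13.577.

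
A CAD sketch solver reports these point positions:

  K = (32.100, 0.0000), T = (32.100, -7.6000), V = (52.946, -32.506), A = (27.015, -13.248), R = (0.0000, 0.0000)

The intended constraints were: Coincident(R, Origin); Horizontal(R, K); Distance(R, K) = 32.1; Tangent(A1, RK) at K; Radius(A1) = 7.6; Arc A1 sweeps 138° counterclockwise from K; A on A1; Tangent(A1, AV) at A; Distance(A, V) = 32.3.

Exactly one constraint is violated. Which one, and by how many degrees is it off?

Tangent(A1, AV) at A — off by 5.40°.

R = (0.00, 0.00) ✓; R.y = 0.00, K.y = 0.00 ✓; |RK| = 32.10 ✓; ∠(TK, KR) = 90.00° ✓; |TK| = 7.600 ✓; bearing(T→A) − bearing(T→K) = 138.0° ✓; |TA| = 7.600 ✓; ∠(TA, AV) = 84.60° ✗; |AV| = 32.30 ✓.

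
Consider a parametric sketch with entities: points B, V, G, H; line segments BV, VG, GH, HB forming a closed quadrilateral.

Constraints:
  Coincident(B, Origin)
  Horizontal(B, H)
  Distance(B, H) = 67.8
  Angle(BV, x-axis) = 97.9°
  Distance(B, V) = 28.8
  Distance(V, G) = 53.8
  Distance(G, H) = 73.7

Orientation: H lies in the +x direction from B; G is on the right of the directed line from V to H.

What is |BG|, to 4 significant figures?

25.26

Checks: |VG| = 53.80 ✓; |GH| = 73.70 ✓.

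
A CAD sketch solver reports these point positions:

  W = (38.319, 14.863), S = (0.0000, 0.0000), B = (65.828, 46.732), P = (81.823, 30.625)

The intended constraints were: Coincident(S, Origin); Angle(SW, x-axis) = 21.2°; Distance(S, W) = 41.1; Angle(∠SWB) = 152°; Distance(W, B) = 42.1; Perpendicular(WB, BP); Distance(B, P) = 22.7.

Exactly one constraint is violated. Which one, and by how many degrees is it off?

Perpendicular(WB, BP) — off by 4.40°.

S = (0.00, 0.00) ✓; SW at 21.20° ✓; |SW| = 41.10 ✓; ∠SWB = 152.0° ✓; |WB| = 42.10 ✓; ∠(WB, BP) = 94.40° ✗; |BP| = 22.70 ✓.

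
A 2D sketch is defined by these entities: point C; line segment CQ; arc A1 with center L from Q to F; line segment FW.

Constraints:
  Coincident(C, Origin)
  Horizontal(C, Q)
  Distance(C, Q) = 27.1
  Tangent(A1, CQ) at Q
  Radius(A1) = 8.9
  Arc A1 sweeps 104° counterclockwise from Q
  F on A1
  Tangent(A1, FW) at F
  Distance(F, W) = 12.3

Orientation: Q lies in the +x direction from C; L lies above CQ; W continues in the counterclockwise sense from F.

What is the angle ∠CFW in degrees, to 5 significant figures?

93.187°

C is at the origin; C and Q share the same y with |CQ| = 27.1 and Q on the +x side, so Q = (27.100, 0.0000). Tangency of A1 to CQ means the radius LQ is perpendicular to CQ, so L = Q + (0, 8.9) = (27.100, 8.9000). On A1, Q sits at bearing -90° from L; a 104° counterclockwise sweep puts F at bearing 14°, so F = L + 8.9·(cos 14°, sin 14°) = (35.736, 11.053). Since A1 is tangent to FW there, LF ⟂ FW, so FW runs along (−sin 14°, cos 14°); with |FW| = 12.3, W = (32.760, 22.988). Then cos ∠CFW = FC·FW / (|FC||FW|), giving 93.187°.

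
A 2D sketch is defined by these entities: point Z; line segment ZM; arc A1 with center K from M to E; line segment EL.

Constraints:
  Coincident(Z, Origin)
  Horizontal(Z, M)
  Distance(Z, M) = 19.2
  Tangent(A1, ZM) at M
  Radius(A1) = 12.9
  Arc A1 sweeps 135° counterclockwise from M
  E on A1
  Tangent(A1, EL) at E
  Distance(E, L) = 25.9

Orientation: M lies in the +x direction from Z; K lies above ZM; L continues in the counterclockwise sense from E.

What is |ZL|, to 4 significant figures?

41.56

Z is at the origin; ZM is horizontal with |ZM| = 19.2 and M on the +x side, so M = (19.20, 0.000). Since A1 is tangent to ZM there, KM ⟂ ZM, so K = M + (0, 12.9) = (19.20, 12.90). On A1, M sits at bearing -90° from K; a 135° counterclockwise sweep puts E at bearing 45°, so E = K + 12.9·(cos 45°, sin 45°) = (28.32, 22.02). Since A1 is tangent to EL there, KE ⟂ EL, so EL runs along (−sin 45°, cos 45°); with |EL| = 25.9, L = (10.01, 40.34). Then |ZL| = |L − Z| = 41.56.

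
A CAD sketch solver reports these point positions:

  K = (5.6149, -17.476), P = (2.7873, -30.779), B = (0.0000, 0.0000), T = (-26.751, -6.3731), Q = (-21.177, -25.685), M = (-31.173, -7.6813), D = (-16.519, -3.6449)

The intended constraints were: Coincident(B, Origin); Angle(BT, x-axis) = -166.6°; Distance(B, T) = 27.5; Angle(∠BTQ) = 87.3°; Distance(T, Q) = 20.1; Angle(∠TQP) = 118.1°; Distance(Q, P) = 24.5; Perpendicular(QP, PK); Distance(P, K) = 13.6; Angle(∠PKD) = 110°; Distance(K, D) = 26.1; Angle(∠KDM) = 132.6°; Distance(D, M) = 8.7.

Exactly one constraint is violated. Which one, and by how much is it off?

Distance(D, M) = 8.7 — off by 6.50.

B = (0.00, 0.00) ✓; BT at -166.6° ✓; |BT| = 27.50 ✓; ∠BTQ = 87.30° ✓; |TQ| = 20.10 ✓; ∠TQP = 118.1° ✓; |QP| = 24.50 ✓; ∠(QP, PK) = 90.00° ✓; |PK| = 13.60 ✓; ∠PKD = 110.0° ✓; |KD| = 26.10 ✓; ∠KDM = 132.6° ✓; |DM| = 15.20 ✗.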